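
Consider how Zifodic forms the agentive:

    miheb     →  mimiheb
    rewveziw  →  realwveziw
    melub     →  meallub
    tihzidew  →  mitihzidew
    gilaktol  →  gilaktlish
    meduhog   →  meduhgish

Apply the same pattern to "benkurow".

tihzidew and rewveziw both end in -w yet inflect differently (mitihzidew, realwveziw), so the final letter is not what conditions the rule; the last vowel is.
"benkurow" has last vowel 'o'. The stems whose last vowel is 'o' (meduhog → meduhgish, gilaktol → gilaktlish) delete the last vowel and add -ish.
So benkurow → benkurwish.

benkurwish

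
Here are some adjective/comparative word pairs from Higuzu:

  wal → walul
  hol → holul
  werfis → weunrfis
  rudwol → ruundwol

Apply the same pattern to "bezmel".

beunzmel

wal and rudwol both end in -l yet inflect differently (walul, ruundwol), so the final letter is not what conditions the rule; the number of vowels is.
"bezmel" has 2 vowels. The stems with 2 vowels (werfis → weunrfis, rudwol → ruundwol) insert -un- after the first vowel.
The other pattern: stems with 1 vowel add -ul.
So bezmel → beunzmel.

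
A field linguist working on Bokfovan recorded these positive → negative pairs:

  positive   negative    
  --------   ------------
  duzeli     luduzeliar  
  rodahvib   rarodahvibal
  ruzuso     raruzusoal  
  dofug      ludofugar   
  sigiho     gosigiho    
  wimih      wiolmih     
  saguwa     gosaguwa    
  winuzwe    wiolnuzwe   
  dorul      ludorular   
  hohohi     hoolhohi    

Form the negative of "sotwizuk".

duzeli and hohohi both end in -i yet inflect differently (luduzeliar, hoolhohi), so the final letter is not what conditions the rule; the first letter is.
"sotwizuk" begins with s-. The stems beginning with s- (sigiho → gosigiho, saguwa → gosaguwa) add the prefix go-.
So sotwizuk → gosotwizuk.

gosotwizuk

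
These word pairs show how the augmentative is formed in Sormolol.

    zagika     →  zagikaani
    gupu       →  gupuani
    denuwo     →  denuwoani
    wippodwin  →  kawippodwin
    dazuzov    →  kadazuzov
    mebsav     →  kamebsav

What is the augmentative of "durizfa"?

denuwo and dazuzov both have last vowel 'o' yet inflect differently (denuwoani, kadazuzov), so the last vowel is not what conditions the rule; whether the stem ends in a vowel or a consonant is.
"durizfa" ends in a vowel. The stems ending in a vowel (zagika → zagikaani, gupu → gupuani, denuwo → denuwoani) add -ani.
So durizfa → durizfaani.

durizfaani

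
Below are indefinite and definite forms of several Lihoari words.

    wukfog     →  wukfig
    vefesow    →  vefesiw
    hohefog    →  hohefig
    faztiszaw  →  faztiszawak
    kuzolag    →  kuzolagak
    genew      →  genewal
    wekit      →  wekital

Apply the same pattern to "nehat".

nehatak

vefesow and faztiszaw both end in -w yet inflect differently (vefesiw, faztiszawak), so the final letter is not what conditions the rule; the last vowel is.
"nehat" has last vowel 'a'. The stems whose last vowel is 'a' (faztiszaw → faztiszawak, kuzolag → kuzolagak) add -ak.
The other patterns: stems whose last vowel is 'o' change the last vowel to 'i'; stems whose last vowel is 'e' or 'i' add -al.
So nehat → nehatak.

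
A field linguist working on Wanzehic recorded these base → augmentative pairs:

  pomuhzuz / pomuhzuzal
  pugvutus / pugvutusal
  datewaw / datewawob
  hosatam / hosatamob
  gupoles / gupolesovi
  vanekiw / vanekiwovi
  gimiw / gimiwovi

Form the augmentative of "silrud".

silrudal

pugvutus and gupoles both end in -s yet inflect differently (pugvutusal, gupolesovi), so the final letter is not what conditions the rule; the last vowel is.
"silrud" has last vowel 'u'. The stems whose last vowel is 'u' (pomuhzuz → pomuhzuzal, pugvutus → pugvutusal) add -al.
The other patterns: stems whose last vowel is 'a' add -ob; stems whose last vowel is 'e' or 'i' add -ovi.
So silrud → silrudal.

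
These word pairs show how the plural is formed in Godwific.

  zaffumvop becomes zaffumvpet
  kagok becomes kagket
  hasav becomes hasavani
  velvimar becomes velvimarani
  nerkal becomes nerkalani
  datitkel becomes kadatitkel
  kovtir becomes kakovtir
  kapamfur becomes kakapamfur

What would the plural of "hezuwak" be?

nerkal and datitkel both end in -l yet inflect differently (nerkalani, kadatitkel), so the final letter is not what conditions the rule; the last vowel is.
"hezuwak" has last vowel 'a'. The stems whose last vowel is 'a' (hasav → hasavani, velvimar → velvimarani, nerkal → nerkalani) add -ani.
So hezuwak → hezuwakani.

hezuwakani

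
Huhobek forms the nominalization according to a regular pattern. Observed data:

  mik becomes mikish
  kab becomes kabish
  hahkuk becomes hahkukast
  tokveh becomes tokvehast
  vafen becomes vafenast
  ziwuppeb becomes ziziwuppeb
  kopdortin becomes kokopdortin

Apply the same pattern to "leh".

lehish

mik and hahkuk both end in -k yet inflect differently (mikish, hahkukast), so the final letter is not what conditions the rule; the number of vowels is.
"leh" has 1 vowel. The stems with 1 vowel (mik → mikish, kab → kabish) add -ish.
The other patterns: stems with 2 vowels add -ast; stems with 3 vowels repeat the first consonant+vowel as a prefix.
So leh → lehish.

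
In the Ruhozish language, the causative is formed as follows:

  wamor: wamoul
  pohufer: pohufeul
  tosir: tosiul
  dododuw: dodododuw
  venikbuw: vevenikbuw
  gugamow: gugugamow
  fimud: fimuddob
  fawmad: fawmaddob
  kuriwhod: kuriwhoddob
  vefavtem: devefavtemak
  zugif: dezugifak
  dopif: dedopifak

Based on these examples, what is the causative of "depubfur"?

wamor and gugamow both have last vowel 'o' yet inflect differently (wamoul, gugugamow), so the last vowel is not what conditions the rule; the final letter is.
"depubfur" ends in -r. The stems ending in -r (wamor → wamoul, pohufer → pohufeul, tosir → tosiul) drop the final letter and add -ul.
So depubfur → depubfuul.

depubfuul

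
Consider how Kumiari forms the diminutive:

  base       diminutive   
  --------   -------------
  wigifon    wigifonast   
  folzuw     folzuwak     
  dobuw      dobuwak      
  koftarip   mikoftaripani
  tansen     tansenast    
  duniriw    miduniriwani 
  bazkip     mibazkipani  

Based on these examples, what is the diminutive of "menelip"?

mimenelipani

"menelip" has last vowel 'i'. The stems whose last vowel is 'i' (bazkip → mibazkipani, koftarip → mikoftaripani, duniriw → miduniriwani) add mi- … -ani around the stem.
So menelip → mimenelipani.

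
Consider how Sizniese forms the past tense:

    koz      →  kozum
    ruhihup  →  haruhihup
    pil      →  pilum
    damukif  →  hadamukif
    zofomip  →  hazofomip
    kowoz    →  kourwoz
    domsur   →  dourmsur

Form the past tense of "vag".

koz and kowoz both end in -z yet inflect differently (kozum, kourwoz), so the final letter is not what conditions the rule; the number of vowels is.
"vag" has 1 vowel. The stems with 1 vowel (pil → pilum, koz → kozum) add -um.
So vag → vagum.

vagum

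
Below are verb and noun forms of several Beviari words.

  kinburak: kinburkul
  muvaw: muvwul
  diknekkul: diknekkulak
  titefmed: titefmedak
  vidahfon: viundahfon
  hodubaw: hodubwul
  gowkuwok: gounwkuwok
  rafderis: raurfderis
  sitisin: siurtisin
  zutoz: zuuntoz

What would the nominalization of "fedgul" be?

fedgulak

gowkuwok and kinburak both end in -k yet inflect differently (gounwkuwok, kinburkul), so the final letter is not what conditions the rule; the last vowel is.
"fedgul" has last vowel 'u'. The one such stem in the data (diknekkul → diknekkulak) adds -ak, so the same rule applies.
So fedgul → fedgulak.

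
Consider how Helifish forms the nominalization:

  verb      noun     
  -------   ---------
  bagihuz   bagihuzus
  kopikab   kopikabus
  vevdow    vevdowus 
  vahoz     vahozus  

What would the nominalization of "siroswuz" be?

Every pair shown (bagihuz → bagihuzus, kopikab → kopikabus, vevdow → vevdowus, …) follows the same rule: add -us.
So siroswuz → siroswuzus.

siroswuzus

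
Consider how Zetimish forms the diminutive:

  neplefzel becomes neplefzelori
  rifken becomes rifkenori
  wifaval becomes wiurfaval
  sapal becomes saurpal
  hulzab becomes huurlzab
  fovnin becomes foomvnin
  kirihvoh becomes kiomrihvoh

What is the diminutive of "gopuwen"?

neplefzel and wifaval both end in -l yet inflect differently (neplefzelori, wiurfaval), so the final letter is not what conditions the rule; the last vowel is.
"gopuwen" has last vowel 'e'. The stems whose last vowel is 'e' (neplefzel → neplefzelori, rifken → rifkenori) add -ori.
So gopuwen → gopuwenori.

gopuwenori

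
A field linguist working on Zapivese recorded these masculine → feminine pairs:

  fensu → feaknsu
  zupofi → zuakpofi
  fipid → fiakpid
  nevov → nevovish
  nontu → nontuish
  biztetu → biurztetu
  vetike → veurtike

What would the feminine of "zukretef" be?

"zukretef" begins with z-. The one such stem in the data (zupofi → zuakpofi) inserts -ak- after the first vowel (as do fensu, fipid), so the same rule applies.
The other patterns: stems beginning with n- add -ish; stems beginning with b- or v- insert -ur- after the first vowel.
So zukretef → zuakkretef.

zuakkretef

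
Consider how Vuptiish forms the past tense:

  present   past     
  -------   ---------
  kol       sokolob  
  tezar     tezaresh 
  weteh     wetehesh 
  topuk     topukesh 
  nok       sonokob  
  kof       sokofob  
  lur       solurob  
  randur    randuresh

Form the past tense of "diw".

sodiwob

nok and topuk both end in -k yet inflect differently (sonokob, topukesh), so the final letter is not what conditions the rule; the number of vowels is.
"diw" has 1 vowel. The stems with 1 vowel (nok → sonokob, kof → sokofob, kol → sokolob) add so- … -ob around the stem.
So diw → sodiwob.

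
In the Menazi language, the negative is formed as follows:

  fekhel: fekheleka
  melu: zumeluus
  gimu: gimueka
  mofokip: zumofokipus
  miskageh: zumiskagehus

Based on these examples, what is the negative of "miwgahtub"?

zumiwgahtubus

melu and gimu both end in -u yet inflect differently (zumeluus, gimueka), so the final letter is not what conditions the rule; the first letter is.
"miwgahtub" begins with m-. The stems beginning with m- (mofokip → zumofokipus, melu → zumeluus, miskageh → zumiskagehus) add zu- … -us around the stem.
The other pattern: stems beginning with f- or g- add -eka.
So miwgahtub → zumiwgahtubus.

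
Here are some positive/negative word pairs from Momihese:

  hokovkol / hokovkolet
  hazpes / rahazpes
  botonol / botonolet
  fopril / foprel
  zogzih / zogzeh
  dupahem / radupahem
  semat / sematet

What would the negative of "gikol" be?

botonol and fopril both end in -l yet inflect differently (botonolet, foprel), so the final letter is not what conditions the rule; the last vowel is.
"gikol" has last vowel 'o'. The stems whose last vowel is 'o' (botonol → botonolet, hokovkol → hokovkolet) add -et.
So gikol → gikolet.

gikolet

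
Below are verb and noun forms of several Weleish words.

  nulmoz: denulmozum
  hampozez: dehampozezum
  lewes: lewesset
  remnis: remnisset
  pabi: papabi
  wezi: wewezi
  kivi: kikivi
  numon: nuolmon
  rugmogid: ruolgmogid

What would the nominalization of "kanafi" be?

"kanafi" ends in -i. The stems ending in -i (pabi → papabi, wezi → wewezi, kivi → kikivi) repeat the first consonant+vowel as a prefix.
The other patterns: stems ending in -z add de- … -um around the stem; stems ending in -s double the final consonant and add -et; stems ending in -d or -n insert -ol- after the first vowel.
So kanafi → kakanafi.

kakanafi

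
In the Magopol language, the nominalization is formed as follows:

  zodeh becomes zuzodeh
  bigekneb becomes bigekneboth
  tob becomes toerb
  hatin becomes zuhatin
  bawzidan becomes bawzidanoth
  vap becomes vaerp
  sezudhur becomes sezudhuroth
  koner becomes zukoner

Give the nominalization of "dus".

"dus" has 1 vowel. The stems with 1 vowel (vap → vaerp, tob → toerb) insert -er- after the first vowel.
So dus → duers.

duers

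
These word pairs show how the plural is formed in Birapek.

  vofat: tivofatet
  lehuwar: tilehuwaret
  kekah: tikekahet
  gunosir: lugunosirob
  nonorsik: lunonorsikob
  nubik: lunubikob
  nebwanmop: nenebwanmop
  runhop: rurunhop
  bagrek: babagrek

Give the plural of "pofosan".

lehuwar and gunosir both end in -r yet inflect differently (tilehuwaret, lugunosirob), so the final letter is not what conditions the rule; the last vowel is.
"pofosan" has last vowel 'a'. The stems whose last vowel is 'a' (vofat → tivofatet, lehuwar → tilehuwaret, kekah → tikekahet) add ti- … -et around the stem.
The other patterns: stems whose last vowel is 'i' add lu- … -ob around the stem; stems whose last vowel is 'e' or 'o' repeat the first consonant+vowel as a prefix.
So pofosan → tipofosanet.

tipofosanet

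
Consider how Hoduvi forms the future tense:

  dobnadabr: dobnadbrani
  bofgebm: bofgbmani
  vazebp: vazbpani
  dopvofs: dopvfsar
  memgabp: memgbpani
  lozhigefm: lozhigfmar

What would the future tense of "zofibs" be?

bofgebm and lozhigefm both end in -m yet inflect differently (bofgbmani, lozhigfmar), so the final letter is not what conditions the rule; the second-to-last letter is.
"zofibs" has second-to-last letter 'b'. The stems whose second-to-last letter is 'b' (bofgebm → bofgbmani, vazebp → vazbpani, dobnadabr → dobnadbrani) delete the last vowel and add -ani.
So zofibs → zofbsani.

zofbsani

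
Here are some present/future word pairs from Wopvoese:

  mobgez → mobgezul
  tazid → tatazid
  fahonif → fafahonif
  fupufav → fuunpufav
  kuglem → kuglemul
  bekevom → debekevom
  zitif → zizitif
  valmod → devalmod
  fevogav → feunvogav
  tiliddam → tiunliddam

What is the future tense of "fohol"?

defohol

kuglem and tiliddam both end in -m yet inflect differently (kuglemul, tiunliddam), so the final letter is not what conditions the rule; the last vowel is.
"fohol" has last vowel 'o'. The stems whose last vowel is 'o' (valmod → devalmod, bekevom → debekevom) add the prefix de-.
So fohol → defohol.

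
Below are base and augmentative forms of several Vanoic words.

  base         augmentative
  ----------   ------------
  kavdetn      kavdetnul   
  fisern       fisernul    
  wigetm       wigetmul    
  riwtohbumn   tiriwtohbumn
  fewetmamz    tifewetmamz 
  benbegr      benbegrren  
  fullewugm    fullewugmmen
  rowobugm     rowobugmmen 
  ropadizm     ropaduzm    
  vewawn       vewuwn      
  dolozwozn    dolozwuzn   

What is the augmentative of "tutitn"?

kavdetn and riwtohbumn both end in -n yet inflect differently (kavdetnul, tiriwtohbumn), so the final letter is not what conditions the rule; the second-to-last letter is.
"tutitn" has second-to-last letter 't'. The stems whose second-to-last letter is 't' (kavdetn → kavdetnul, wigetm → wigetmul) add -ul.
The other patterns: stems whose second-to-last letter is 'm' add the prefix ti-; stems whose second-to-last letter is 'g' double the final consonant and add -en; stems whose second-to-last letter is 'w' or 'z' change the last vowel to 'u'.
So tutitn → tutitnul.

tutitnul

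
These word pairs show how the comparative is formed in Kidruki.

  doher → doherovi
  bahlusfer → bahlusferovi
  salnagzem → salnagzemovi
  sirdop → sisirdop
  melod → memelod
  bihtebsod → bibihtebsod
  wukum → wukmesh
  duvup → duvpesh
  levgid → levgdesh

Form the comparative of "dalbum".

dalbmesh

salnagzem and wukum both end in -m yet inflect differently (salnagzemovi, wukmesh), so the final letter is not what conditions the rule; the last vowel is.
"dalbum" has last vowel 'u'. The stems whose last vowel is 'u' (wukum → wukmesh, duvup → duvpesh) delete the last vowel and add -esh.
The other patterns: stems whose last vowel is 'e' add -ovi; stems whose last vowel is 'o' repeat the first consonant+vowel as a prefix.
So dalbum → dalbmesh.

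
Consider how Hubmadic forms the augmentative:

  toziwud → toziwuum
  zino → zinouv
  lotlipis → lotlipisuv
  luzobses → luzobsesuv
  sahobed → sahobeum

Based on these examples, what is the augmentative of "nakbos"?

nakbosuv

sahobed and luzobses both have last vowel 'e' yet inflect differently (sahobeum, luzobsesuv), so the last vowel is not what conditions the rule; the final letter is.
"nakbos" ends in -s. The stems ending in -s (luzobses → luzobsesuv, lotlipis → lotlipisuv) add -uv.
The other pattern: stems ending in -d drop the final letter and add -um.
So nakbos → nakbosuv.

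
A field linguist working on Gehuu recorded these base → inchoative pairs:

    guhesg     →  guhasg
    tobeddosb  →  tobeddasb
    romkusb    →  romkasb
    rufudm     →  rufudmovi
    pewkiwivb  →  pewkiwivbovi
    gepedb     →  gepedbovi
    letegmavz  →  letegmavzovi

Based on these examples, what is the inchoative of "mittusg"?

"mittusg" has second-to-last letter 's'. The stems whose second-to-last letter is 's' (guhesg → guhasg, tobeddosb → tobeddasb, romkusb → romkasb) change the last vowel to 'a'.
So mittusg → mittasg.

mittasg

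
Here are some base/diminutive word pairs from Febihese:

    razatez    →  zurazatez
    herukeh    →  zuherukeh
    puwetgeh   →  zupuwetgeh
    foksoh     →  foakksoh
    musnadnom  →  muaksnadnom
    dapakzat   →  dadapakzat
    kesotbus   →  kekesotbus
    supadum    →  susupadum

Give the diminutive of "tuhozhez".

zutuhozhez

"tuhozhez" has last vowel 'e'. The stems whose last vowel is 'e' (razatez → zurazatez, herukeh → zuherukeh, puwetgeh → zupuwetgeh) add the prefix zu-.
So tuhozhez → zutuhozhez.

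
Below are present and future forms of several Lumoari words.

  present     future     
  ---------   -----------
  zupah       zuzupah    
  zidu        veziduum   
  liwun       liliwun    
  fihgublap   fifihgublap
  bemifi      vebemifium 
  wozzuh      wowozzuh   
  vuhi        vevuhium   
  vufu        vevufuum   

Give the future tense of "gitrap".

zidu and wozzuh both have last vowel 'u' yet inflect differently (veziduum, wowozzuh), so the last vowel is not what conditions the rule; whether the stem ends in a vowel or a consonant is.
"gitrap" ends in a consonant. The stems ending in a consonant (fihgublap → fifihgublap, wozzuh → wowozzuh, liwun → liliwun) repeat the first consonant+vowel as a prefix.
So gitrap → gigitrap.

gigitrap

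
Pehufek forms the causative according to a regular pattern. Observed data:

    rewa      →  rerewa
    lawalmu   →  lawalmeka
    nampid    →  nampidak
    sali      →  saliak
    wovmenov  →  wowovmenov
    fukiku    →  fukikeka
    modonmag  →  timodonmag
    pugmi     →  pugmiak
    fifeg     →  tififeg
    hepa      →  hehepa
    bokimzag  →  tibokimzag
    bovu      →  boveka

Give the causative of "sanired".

saniredak

"sanired" ends in -d. The one such stem in the data (nampid → nampidak) adds -ak, so the same rule applies.
The other patterns: stems ending in -g add the prefix ti-; stems ending in -u drop the final letter and add -eka; stems ending in -a or -v repeat the first consonant+vowel as a prefix.
So sanired → saniredak.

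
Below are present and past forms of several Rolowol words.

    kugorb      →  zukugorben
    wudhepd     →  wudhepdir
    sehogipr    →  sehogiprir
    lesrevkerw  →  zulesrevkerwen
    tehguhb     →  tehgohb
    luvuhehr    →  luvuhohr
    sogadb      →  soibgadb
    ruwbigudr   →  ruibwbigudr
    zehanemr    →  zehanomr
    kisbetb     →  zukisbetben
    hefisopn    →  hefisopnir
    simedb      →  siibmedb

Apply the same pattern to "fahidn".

zehanemr and ruwbigudr both end in -r yet inflect differently (zehanomr, ruibwbigudr), so the final letter is not what conditions the rule; the second-to-last letter is.
"fahidn" has second-to-last letter 'd'. The stems whose second-to-last letter is 'd' (ruwbigudr → ruibwbigudr, simedb → siibmedb, sogadb → soibgadb) insert -ib- after the first vowel.
So fahidn → faibhidn.

faibhidn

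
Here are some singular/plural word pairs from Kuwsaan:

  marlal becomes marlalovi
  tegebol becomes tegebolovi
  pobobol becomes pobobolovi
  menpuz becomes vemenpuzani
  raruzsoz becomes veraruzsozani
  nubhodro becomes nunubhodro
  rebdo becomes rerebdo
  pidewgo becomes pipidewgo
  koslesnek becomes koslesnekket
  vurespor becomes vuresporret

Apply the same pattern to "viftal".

viftalovi

tegebol and raruzsoz both have last vowel 'o' yet inflect differently (tegebolovi, veraruzsozani), so the last vowel is not what conditions the rule; the final letter is.
"viftal" ends in -l. The stems ending in -l (marlal → marlalovi, tegebol → tegebolovi, pobobol → pobobolovi) add -ovi.
The other patterns: stems ending in -z add ve- … -ani around the stem; stems ending in -o repeat the first consonant+vowel as a prefix; stems ending in -k or -r double the final consonant and add -et.
So viftal → viftalovi.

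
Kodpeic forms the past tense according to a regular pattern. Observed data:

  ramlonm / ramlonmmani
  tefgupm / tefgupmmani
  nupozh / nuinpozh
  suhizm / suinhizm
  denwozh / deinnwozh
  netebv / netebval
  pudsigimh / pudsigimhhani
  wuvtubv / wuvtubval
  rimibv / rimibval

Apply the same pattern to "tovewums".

denwozh and pudsigimh both end in -h yet inflect differently (deinnwozh, pudsigimhhani), so the final letter is not what conditions the rule; the second-to-last letter is.
"tovewums" has second-to-last letter 'm'. The one such stem in the data (pudsigimh → pudsigimhhani) doubles the final consonant and adds -ani (as do ramlonm, tefgupm), so the same rule applies.
The other patterns: stems whose second-to-last letter is 'z' insert -in- after the first vowel; stems whose second-to-last letter is 'b' add -al.
So tovewums → tovewumssani.

tovewumssani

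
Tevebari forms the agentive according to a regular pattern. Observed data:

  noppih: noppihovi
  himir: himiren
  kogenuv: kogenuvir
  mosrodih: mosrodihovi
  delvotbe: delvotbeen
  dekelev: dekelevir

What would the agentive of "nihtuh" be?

dekelev and delvotbe both have last vowel 'e' yet inflect differently (dekelevir, delvotbeen), so the last vowel is not what conditions the rule; the final letter is.
"nihtuh" ends in -h. The stems ending in -h (noppih → noppihovi, mosrodih → mosrodihovi) add -ovi.
So nihtuh → nihtuhovi.

nihtuhovi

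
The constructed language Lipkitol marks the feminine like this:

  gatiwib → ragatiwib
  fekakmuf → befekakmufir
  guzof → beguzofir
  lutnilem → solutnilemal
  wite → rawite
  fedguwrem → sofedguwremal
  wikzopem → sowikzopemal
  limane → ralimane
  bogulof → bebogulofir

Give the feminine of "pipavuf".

bepipavufir

fedguwrem and wite both have last vowel 'e' yet inflect differently (sofedguwremal, rawite), so the last vowel is not what conditions the rule; the final letter is.
"pipavuf" ends in -f. The stems ending in -f (fekakmuf → befekakmufir, bogulof → bebogulofir, guzof → beguzofir) add be- … -ir around the stem.
So pipavuf → bepipavufir.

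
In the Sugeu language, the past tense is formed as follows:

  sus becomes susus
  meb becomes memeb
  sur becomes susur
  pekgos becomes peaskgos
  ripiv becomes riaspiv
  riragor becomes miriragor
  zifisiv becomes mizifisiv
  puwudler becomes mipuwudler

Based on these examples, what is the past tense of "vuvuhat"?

sus and pekgos both end in -s yet inflect differently (susus, peaskgos), so the final letter is not what conditions the rule; the number of vowels is.
"vuvuhat" has 3 vowels. The stems with 3 vowels (riragor → miriragor, zifisiv → mizifisiv, puwudler → mipuwudler) add the prefix mi-.
The other patterns: stems with 1 vowel repeat the first consonant+vowel as a prefix; stems with 2 vowels insert -as- after the first vowel.
So vuvuhat → mivuvuhat.

mivuvuhat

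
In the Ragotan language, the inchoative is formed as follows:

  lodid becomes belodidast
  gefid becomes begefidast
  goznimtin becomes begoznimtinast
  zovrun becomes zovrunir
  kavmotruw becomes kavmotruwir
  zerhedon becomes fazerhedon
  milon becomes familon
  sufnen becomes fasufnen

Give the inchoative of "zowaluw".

zowaluwir

goznimtin and zovrun both end in -n yet inflect differently (begoznimtinast, zovrunir), so the final letter is not what conditions the rule; the last vowel is.
"zowaluw" has last vowel 'u'. The stems whose last vowel is 'u' (zovrun → zovrunir, kavmotruw → kavmotruwir) add -ir.
So zowaluw → zowaluwir.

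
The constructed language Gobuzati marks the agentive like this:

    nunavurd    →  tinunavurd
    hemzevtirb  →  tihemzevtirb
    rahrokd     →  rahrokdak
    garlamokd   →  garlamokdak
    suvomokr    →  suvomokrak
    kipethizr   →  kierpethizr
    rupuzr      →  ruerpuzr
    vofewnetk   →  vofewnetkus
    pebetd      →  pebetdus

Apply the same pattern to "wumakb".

"wumakb" has second-to-last letter 'k'. The stems whose second-to-last letter is 'k' (rahrokd → rahrokdak, garlamokd → garlamokdak, suvomokr → suvomokrak) add -ak.
The other patterns: stems whose second-to-last letter is 'r' add the prefix ti-; stems whose second-to-last letter is 'z' insert -er- after the first vowel; stems whose second-to-last letter is 't' add -us.
So wumakb → wumakbak.

wumakbak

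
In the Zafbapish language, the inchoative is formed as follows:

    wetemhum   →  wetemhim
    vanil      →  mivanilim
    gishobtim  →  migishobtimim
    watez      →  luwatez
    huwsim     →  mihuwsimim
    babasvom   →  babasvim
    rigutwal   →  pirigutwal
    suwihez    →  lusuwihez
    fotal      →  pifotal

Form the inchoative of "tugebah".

pitugebah

fotal and vanil both end in -l yet inflect differently (pifotal, mivanilim), so the final letter is not what conditions the rule; the last vowel is.
"tugebah" has last vowel 'a'. The stems whose last vowel is 'a' (fotal → pifotal, rigutwal → pirigutwal) add the prefix pi-.
The other patterns: stems whose last vowel is 'i' add mi- … -im around the stem; stems whose last vowel is 'e' add the prefix lu-; stems whose last vowel is 'o' or 'u' change the last vowel to 'i'.
So tugebah → pitugebah.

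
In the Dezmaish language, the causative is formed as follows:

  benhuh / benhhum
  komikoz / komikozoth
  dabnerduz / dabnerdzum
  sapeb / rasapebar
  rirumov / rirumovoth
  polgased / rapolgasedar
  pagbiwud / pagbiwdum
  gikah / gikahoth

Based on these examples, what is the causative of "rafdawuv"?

rafdawvum

pagbiwud and polgased both end in -d yet inflect differently (pagbiwdum, rapolgasedar), so the final letter is not what conditions the rule; the last vowel is.
"rafdawuv" has last vowel 'u'. The stems whose last vowel is 'u' (dabnerduz → dabnerdzum, benhuh → benhhum, pagbiwud → pagbiwdum) delete the last vowel and add -um.
So rafdawuv → rafdawvum.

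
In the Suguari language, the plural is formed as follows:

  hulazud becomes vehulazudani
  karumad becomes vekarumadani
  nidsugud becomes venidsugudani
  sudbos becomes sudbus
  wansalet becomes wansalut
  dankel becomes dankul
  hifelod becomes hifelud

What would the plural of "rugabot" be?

rugabut

"rugabot" has last vowel 'o'. The stems whose last vowel is 'o' (sudbos → sudbus, hifelod → hifelud) change the last vowel to 'u'.
So rugabot → rugabut.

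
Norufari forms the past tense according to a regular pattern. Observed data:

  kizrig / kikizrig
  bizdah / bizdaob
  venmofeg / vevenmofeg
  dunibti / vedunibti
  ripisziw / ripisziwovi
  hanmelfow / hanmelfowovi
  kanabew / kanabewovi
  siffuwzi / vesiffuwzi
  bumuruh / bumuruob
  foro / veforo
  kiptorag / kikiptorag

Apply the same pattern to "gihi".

vegihi

kizrig and ripisziw both have last vowel 'i' yet inflect differently (kikizrig, ripisziwovi), so the last vowel is not what conditions the rule; the final letter is.
"gihi" ends in -i. The stems ending in -i (dunibti → vedunibti, siffuwzi → vesiffuwzi) add the prefix ve-.
The other patterns: stems ending in -g repeat the first consonant+vowel as a prefix; stems ending in -w add -ovi; stems ending in -h drop the final letter and add -ob.
So gihi → vegihi.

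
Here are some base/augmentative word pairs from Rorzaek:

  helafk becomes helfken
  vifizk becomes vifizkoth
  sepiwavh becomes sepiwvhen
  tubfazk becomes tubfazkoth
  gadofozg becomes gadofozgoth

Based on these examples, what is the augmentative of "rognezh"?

rognezhoth

tubfazk and helafk both end in -k yet inflect differently (tubfazkoth, helfken), so the final letter is not what conditions the rule; the second-to-last letter is.
"rognezh" has second-to-last letter 'z'. The stems whose second-to-last letter is 'z' (tubfazk → tubfazkoth, vifizk → vifizkoth, gadofozg → gadofozgoth) add -oth.
So rognezh → rognezhoth.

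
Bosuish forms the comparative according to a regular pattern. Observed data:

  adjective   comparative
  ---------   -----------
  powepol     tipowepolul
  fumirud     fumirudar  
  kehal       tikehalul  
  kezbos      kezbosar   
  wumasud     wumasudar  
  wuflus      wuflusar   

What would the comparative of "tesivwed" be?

tesivwedar

powepol and kezbos both have last vowel 'o' yet inflect differently (tipowepolul, kezbosar), so the last vowel is not what conditions the rule; the final letter is.
"tesivwed" ends in -d. The stems ending in -d (wumasud → wumasudar, fumirud → fumirudar) add -ar.
The other pattern: stems ending in -l add ti- … -ul around the stem.
So tesivwed → tesivwedar.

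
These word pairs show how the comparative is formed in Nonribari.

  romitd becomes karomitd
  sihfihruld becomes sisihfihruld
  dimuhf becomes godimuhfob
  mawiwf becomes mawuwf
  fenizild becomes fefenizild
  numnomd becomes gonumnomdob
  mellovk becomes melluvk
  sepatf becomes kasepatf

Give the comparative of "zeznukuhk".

gozeznukuhkob

romitd and sihfihruld both end in -d yet inflect differently (karomitd, sisihfihruld), so the final letter is not what conditions the rule; the second-to-last letter is.
"zeznukuhk" has second-to-last letter 'h'. The one such stem in the data (dimuhf → godimuhfob) adds go- … -ob around the stem, so the same rule applies.
The other patterns: stems whose second-to-last letter is 't' add the prefix ka-; stems whose second-to-last letter is 'l' repeat the first consonant+vowel as a prefix; stems whose second-to-last letter is 'v' or 'w' change the last vowel to 'u'.
So zeznukuhk → gozeznukuhkob.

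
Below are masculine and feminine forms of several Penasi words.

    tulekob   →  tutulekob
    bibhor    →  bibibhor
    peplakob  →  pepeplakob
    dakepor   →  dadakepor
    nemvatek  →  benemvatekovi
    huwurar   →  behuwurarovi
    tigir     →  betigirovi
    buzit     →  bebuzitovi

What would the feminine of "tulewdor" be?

tutulewdor

"tulewdor" has last vowel 'o'. The stems whose last vowel is 'o' (tulekob → tutulekob, bibhor → bibibhor, peplakob → pepeplakob) repeat the first consonant+vowel as a prefix.
The other pattern: stems whose last vowel is 'a', 'e' or 'i' add be- … -ovi around the stem.
So tulewdor → tutulewdor.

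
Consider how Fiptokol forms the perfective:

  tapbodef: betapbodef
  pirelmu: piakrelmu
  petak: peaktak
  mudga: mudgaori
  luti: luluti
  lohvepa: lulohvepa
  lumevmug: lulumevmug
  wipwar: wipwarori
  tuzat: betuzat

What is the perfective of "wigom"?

lohvepa and mudga both end in -a yet inflect differently (lulohvepa, mudgaori), so the final letter is not what conditions the rule; the first letter is.
"wigom" begins with w-. The one such stem in the data (wipwar → wipwarori) adds -ori, so the same rule applies.
So wigom → wigomori.

wigomori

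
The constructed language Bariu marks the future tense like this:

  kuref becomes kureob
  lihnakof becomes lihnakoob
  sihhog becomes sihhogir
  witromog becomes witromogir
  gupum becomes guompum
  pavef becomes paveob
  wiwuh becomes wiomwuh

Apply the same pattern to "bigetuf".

witromog and lihnakof both have last vowel 'o' yet inflect differently (witromogir, lihnakoob), so the last vowel is not what conditions the rule; the final letter is.
"bigetuf" ends in -f. The stems ending in -f (pavef → paveob, kuref → kureob, lihnakof → lihnakoob) drop the final letter and add -ob.
The other patterns: stems ending in -g add -ir; stems ending in -h or -m insert -om- after the first vowel.
So bigetuf → bigetuob.

bigetuob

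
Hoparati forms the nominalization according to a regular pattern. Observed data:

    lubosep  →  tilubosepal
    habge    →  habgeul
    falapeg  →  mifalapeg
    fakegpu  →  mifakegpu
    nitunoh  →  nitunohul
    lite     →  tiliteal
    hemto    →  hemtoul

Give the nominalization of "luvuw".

lite and habge both end in -e yet inflect differently (tiliteal, habgeul), so the final letter is not what conditions the rule; the first letter is.
"luvuw" begins with l-. The stems beginning with l- (lite → tiliteal, lubosep → tilubosepal) add ti- … -al around the stem.
The other patterns: stems beginning with f- add the prefix mi-; stems beginning with h- or n- add -ul.
So luvuw → tiluvuwal.

tiluvuwal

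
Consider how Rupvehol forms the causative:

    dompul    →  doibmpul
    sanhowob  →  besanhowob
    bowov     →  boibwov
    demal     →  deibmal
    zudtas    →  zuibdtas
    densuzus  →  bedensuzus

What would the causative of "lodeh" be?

"lodeh" has 2 vowels. The stems with 2 vowels (demal → deibmal, bowov → boibwov, zudtas → zuibdtas) insert -ib- after the first vowel.
So lodeh → loibdeh.

loibdeh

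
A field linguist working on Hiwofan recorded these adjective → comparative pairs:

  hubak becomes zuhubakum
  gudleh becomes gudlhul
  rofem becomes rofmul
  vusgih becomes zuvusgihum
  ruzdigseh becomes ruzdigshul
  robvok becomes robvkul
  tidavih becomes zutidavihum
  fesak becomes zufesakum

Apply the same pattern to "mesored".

"mesored" has last vowel 'e'. The stems whose last vowel is 'e' (rofem → rofmul, gudleh → gudlhul, ruzdigseh → ruzdigshul) delete the last vowel and add -ul.
So mesored → mesordul.

mesordul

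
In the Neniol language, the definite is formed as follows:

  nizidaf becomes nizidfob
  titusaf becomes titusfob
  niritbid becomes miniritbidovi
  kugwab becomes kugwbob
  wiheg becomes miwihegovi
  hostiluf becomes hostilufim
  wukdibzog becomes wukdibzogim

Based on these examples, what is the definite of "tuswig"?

nizidaf and hostiluf both end in -f yet inflect differently (nizidfob, hostilufim), so the final letter is not what conditions the rule; the last vowel is.
"tuswig" has last vowel 'i'. The one such stem in the data (niritbid → miniritbidovi) adds mi- … -ovi around the stem, so the same rule applies.
The other patterns: stems whose last vowel is 'a' delete the last vowel and add -ob; stems whose last vowel is 'o' or 'u' add -im.
So tuswig → mituswigovi.

mituswigovi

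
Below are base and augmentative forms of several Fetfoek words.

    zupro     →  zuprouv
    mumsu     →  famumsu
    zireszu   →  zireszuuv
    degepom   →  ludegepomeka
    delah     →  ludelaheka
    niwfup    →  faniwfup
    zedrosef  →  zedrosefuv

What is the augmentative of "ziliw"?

zireszu and mumsu both end in -u yet inflect differently (zireszuuv, famumsu), so the final letter is not what conditions the rule; the first letter is.
"ziliw" begins with z-. The stems beginning with z- (zireszu → zireszuuv, zedrosef → zedrosefuv, zupro → zuprouv) add -uv.
The other patterns: stems beginning with d- add lu- … -eka around the stem; stems beginning with m- or n- add the prefix fa-.
So ziliw → ziliwuv.

ziliwuv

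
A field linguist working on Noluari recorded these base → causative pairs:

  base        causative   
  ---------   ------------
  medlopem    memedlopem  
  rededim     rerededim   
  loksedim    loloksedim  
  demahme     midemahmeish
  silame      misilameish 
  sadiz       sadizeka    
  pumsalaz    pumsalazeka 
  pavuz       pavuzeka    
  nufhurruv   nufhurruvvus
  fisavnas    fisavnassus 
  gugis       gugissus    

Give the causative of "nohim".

"nohim" ends in -m. The stems ending in -m (medlopem → memedlopem, rededim → rerededim, loksedim → loloksedim) repeat the first consonant+vowel as a prefix.
The other patterns: stems ending in -e add mi- … -ish around the stem; stems ending in -z add -eka; stems ending in -s or -v double the final consonant and add -us.
So nohim → nonohim.

nonohim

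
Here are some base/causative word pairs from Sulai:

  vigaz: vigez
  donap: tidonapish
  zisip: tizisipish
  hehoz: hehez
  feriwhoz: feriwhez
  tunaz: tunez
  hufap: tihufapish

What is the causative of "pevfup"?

tipevfupish

tunaz and donap both have last vowel 'a' yet inflect differently (tunez, tidonapish), so the last vowel is not what conditions the rule; the final letter is.
"pevfup" ends in -p. The stems ending in -p (donap → tidonapish, hufap → tihufapish, zisip → tizisipish) add ti- … -ish around the stem.
The other pattern: stems ending in -z change the last vowel to 'e'.
So pevfup → tipevfupish.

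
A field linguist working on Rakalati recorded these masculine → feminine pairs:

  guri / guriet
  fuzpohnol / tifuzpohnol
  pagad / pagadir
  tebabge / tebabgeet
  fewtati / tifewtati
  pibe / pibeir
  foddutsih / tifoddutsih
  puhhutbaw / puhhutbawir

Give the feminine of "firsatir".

fewtati and guri both end in -i yet inflect differently (tifewtati, guriet), so the final letter is not what conditions the rule; the first letter is.
"firsatir" begins with f-. The stems beginning with f- (fuzpohnol → tifuzpohnol, foddutsih → tifoddutsih, fewtati → tifewtati) add the prefix ti-.
So firsatir → tifirsatir.

tifirsatir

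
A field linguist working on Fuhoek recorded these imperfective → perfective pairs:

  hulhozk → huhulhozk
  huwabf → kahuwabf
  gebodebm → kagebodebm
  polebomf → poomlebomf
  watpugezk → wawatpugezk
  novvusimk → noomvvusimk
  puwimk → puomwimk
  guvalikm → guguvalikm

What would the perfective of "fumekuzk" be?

"fumekuzk" has second-to-last letter 'z'. The stems whose second-to-last letter is 'z' (watpugezk → wawatpugezk, hulhozk → huhulhozk) repeat the first consonant+vowel as a prefix.
The other patterns: stems whose second-to-last letter is 'm' insert -om- after the first vowel; stems whose second-to-last letter is 'b' add the prefix ka-.
So fumekuzk → fufumekuzk.

fufumekuzk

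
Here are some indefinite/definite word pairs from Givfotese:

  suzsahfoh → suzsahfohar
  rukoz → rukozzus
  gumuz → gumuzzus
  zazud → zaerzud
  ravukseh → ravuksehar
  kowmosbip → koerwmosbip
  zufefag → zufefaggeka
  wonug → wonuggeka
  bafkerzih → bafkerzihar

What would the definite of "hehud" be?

gumuz and wonug both have last vowel 'u' yet inflect differently (gumuzzus, wonuggeka), so the last vowel is not what conditions the rule; the final letter is.
"hehud" ends in -d. The one such stem in the data (zazud → zaerzud) inserts -er- after the first vowel (as does kowmosbip), so the same rule applies.
The other patterns: stems ending in -z double the final consonant and add -us; stems ending in -g double the final consonant and add -eka; stems ending in -h add -ar.
So hehud → heerhud.

heerhud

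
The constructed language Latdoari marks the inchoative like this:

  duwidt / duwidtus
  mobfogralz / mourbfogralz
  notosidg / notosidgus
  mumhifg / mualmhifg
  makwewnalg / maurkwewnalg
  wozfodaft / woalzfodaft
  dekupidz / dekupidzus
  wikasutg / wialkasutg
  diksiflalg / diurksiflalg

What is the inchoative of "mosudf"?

mosudfus

mobfogralz and dekupidz both end in -z yet inflect differently (mourbfogralz, dekupidzus), so the final letter is not what conditions the rule; the second-to-last letter is.
"mosudf" has second-to-last letter 'd'. The stems whose second-to-last letter is 'd' (dekupidz → dekupidzus, notosidg → notosidgus, duwidt → duwidtus) add -us.
So mosudf → mosudfus.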